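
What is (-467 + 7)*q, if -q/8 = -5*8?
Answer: -147200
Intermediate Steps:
q = 320 (q = -(-40)*8 = -8*(-40) = 320)
(-467 + 7)*q = (-467 + 7)*320 = -460*320 = -147200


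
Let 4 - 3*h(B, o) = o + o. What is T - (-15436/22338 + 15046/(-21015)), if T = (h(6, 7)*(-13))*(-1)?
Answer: -64319002/1534095 ≈ -41.926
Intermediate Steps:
h(B, o) = 4/3 - 2*o/3 (h(B, o) = 4/3 - (o + o)/3 = 4/3 - 2*o/3)
T = -130/3 (T = ((4/3 - ⅔*7)*(-13))*(-1) = ((4/3 - 14/3)*(-13))*(-1) = -10/3*(-13)*(-1) = (130/3)*(-1) = -130/3 ≈ -43.333)
T - (-15436/22338 + 15046/(-21015)) = -130/3 - (-15436/22338 + 15046/(-21015)) = -130/3 - (-15436*1/22338 + 15046*(-1/21015)) = -130/3 - (-454/657 - 15046/21015) = -130/3 - 1*(-2158448/1534095) = -130/3 + 2158448/1534095 = -64319002/1534095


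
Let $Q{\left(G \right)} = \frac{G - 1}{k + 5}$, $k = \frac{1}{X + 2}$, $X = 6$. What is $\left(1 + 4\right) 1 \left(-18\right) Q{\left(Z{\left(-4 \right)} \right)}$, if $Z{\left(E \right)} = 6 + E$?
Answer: $- \frac{720}{41} \approx -17.561$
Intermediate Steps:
$k = \frac{1}{8}$ ($k = \frac{1}{6 + 2} = \frac{1}{8} \approx 0.125$)
$Q{\left(G \right)} = - \frac{8}{41} + \frac{8 G}{41}$ ($Q{\left(G \right)} = \frac{G - 1}{\frac{1}{8} + 5} = \frac{-1 + G}{\frac{41}{8}} = \left(-1 + G\right) \frac{8}{41} = - \frac{8}{41} + \frac{8 G}{41}$)
$\left(1 + 4\right) 1 \left(-18\right) Q{\left(Z{\left(-4 \right)} \right)} = \left(1 + 4\right) 1 \left(-18\right) \left(- \frac{8}{41} + \frac{8 \left(6 - 4\right)}{41}\right) = 5 \cdot 1 \left(-18\right) \left(- \frac{8}{41} + \frac{8}{41} \cdot 2\right) = 5 \left(-18\right) \left(- \frac{8}{41} + \frac{16}{41}\right) = \left(-90\right) \frac{8}{41} = - \frac{720}{41}$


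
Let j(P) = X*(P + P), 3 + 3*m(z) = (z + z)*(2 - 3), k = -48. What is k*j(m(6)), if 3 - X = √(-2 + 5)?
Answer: 1440 - 480*√3 ≈ 608.62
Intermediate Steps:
X = 3 - √3 (X = 3 - √(-2 + 5) = 3 - √3 ≈ 1.2680)
m(z) = -1 - 2*z/3 (m(z) = -1 + ((z + z)*(2 - 3))/3 = -1 + ((2*z)*(-1))/3 = -1 + (-2*z)/3 = -1 - 2*z/3)
j(P) = 2*P*(3 - √3) (j(P) = (3 - √3)*(P + P) = (3 - √3)*(2*P) = 2*P*(3 - √3))
k*j(m(6)) = -96*(-1 - ⅔*6)*(3 - √3) = -96*(-1 - 4)*(3 - √3) = -96*(-5)*(3 - √3) = -48*(-30 + 10*√3) = 1440 - 480*√3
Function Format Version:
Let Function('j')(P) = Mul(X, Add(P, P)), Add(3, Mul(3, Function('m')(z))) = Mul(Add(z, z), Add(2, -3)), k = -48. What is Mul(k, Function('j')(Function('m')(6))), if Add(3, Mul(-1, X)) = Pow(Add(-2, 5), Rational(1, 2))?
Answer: Add(1440, Mul(-480, Pow(3, Rational(1, 2)))) ≈ 608.62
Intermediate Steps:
X = Add(3, Mul(-1, Pow(3, Rational(1, 2)))) (X = Add(3, Mul(-1, Pow(Add(-2, 5), Rational(1, 2)))) = Add(3, Mul(-1, Pow(3, Rational(1, 2)))) ≈ 1.2680)
Function('m')(z) = Add(-1, Mul(Rational(-2, 3), z)) (Function('m')(z) = Add(-1, Mul(Rational(1, 3), Mul(Add(z, z), Add(2, -3)))) = Add(-1, Mul(Rational(1, 3), Mul(Mul(2, z), -1))) = Add(-1, Mul(Rational(1, 3), Mul(-2, z))) = Add(-1, Mul(Rational(-2, 3), z)))
Function('j')(P) = Mul(2, P, Add(3, Mul(-1, Pow(3, Rational(1, 2))))) (Function('j')(P) = Mul(Add(3, Mul(-1, Pow(3, Rational(1, 2)))), Add(P, P)) = Mul(Add(3, Mul(-1, Pow(3, Rational(1, 2)))), Mul(2, P)) = Mul(2, P, Add(3, Mul(-1, Pow(3, Rational(1, 2))))))
Mul(k, Function('j')(Function('m')(6))) = Mul(-48, Mul(2, Add(-1, Mul(Rational(-2, 3), 6)), Add(3, Mul(-1, Pow(3, Rational(1, 2)))))) = Mul(-48, Mul(2, Add(-1, -4), Add(3, Mul(-1, Pow(3, Rational(1, 2)))))) = Mul(-48, Mul(2, -5, Add(3, Mul(-1, Pow(3, Rational(1, 2)))))) = Mul(-48, Add(-30, Mul(10, Pow(3, Rational(1, 2))))) = Add(1440, Mul(-480, Pow(3, Rational(1, 2))))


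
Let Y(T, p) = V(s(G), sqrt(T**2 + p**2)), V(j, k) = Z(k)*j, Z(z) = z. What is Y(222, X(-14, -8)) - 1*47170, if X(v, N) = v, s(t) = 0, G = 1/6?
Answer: -47170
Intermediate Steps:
G = 1/6 (G = 1*(1/6) = 1/6 ≈ 0.16667)
V(j, k) = j*k (V(j, k) = k*j = j*k)
Y(T, p) = 0 (Y(T, p) = 0*sqrt(T**2 + p**2) = 0)
Y(222, X(-14, -8)) - 1*47170 = 0 - 1*47170 = 0 - 47170 = -47170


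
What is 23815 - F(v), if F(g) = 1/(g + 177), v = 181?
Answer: 8525769/358 ≈ 23815.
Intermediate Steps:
F(g) = 1/(177 + g)
23815 - F(v) = 23815 - 1/(177 + 181) = 23815 - 1/358 = 8525769/358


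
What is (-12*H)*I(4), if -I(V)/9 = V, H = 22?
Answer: 9504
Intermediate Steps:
I(V) = -9*V
(-12*H)*I(4) = (-12*22)*(-9*4) = -264*(-36) = 9504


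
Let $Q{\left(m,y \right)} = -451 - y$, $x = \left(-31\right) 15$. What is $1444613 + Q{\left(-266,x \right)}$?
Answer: $1444627$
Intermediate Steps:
$x = -465$
$1444613 + Q{\left(-266,x \right)} = 1444613 - -14 = 1444613 + \left(-451 + 465\right) = 1444613 + 14 = 1444627$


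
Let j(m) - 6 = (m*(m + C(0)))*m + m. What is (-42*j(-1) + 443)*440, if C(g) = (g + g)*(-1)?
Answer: 121000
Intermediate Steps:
C(g) = -2*g (C(g) = (2*g)*(-1) = -2*g)
j(m) = 6 + m + m**3 (j(m) = 6 + ((m*(m - 2*0))*m + m) = 6 + ((m*(m + 0))*m + m) = 6 + ((m*m)*m + m) = 6 + (m**2*m + m) = 6 + (m**3 + m) = 6 + (m + m**3) = 6 + m + m**3)
(-42*j(-1) + 443)*440 = (-42*(6 - 1 + (-1)**3) + 443)*440 = (-42*(6 - 1 - 1) + 443)*440 = (-42*4 + 443)*440 = (-168 + 443)*440 = 275*440 = 121000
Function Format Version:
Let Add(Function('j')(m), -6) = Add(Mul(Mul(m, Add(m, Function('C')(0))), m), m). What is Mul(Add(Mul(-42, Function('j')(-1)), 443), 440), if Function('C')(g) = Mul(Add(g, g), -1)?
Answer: 121000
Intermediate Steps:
Function('C')(g) = Mul(-2, g) (Function('C')(g) = Mul(Mul(2, g), -1) = Mul(-2, g))
Function('j')(m) = Add(6, m, Pow(m, 3)) (Function('j')(m) = Add(6, Add(Mul(Mul(m, Add(m, Mul(-2, 0))), m), m)) = Add(6, Add(Mul(Mul(m, Add(m, 0)), m), m)) = Add(6, Add(Mul(Mul(m, m), m), m)) = Add(6, Add(Mul(Pow(m, 2), m), m)) = Add(6, Add(Pow(m, 3), m)) = Add(6, Add(m, Pow(m, 3))) = Add(6, m, Pow(m, 3)))
Mul(Add(Mul(-42, Function('j')(-1)), 443), 440) = Mul(Add(Mul(-42, Add(6, -1, Pow(-1, 3))), 443), 440) = Mul(Add(Mul(-42, Add(6, -1, -1)), 443), 440) = Mul(Add(Mul(-42, 4), 443), 440) = Mul(Add(-168, 443), 440) = Mul(275, 440) = 121000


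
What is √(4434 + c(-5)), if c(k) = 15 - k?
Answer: √4454 ≈ 66.738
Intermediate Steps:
√(4434 + c(-5)) = √(4434 + (15 - 1*(-5))) = √(4434 + (15 + 5)) = √(4434 + 20) = √4454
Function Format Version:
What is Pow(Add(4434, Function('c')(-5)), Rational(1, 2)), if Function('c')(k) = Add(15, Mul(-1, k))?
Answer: Pow(4454, Rational(1, 2)) ≈ 66.738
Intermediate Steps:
Pow(Add(4434, Function('c')(-5)), Rational(1, 2)) = Pow(Add(4434, Add(15, Mul(-1, -5))), Rational(1, 2)) = Pow(Add(4434, Add(15, 5)), Rational(1, 2)) = Pow(Add(4434, 20), Rational(1, 2)) = Pow(4454, Rational(1, 2))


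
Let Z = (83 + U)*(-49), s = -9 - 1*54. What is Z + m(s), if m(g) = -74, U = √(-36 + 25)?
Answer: -4141 - 49*I*√11 ≈ -4141.0 - 162.51*I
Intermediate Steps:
s = -63 (s = -9 - 54 = -63)
U = I*√11 (U = √(-11) = I*√11 ≈ 3.3166*I)
Z = -4067 - 49*I*√11 (Z = (83 + I*√11)*(-49) = -4067 - 49*I*√11 ≈ -4067.0 - 162.51*I)
Z + m(s) = (-4067 - 49*I*√11) - 74 = -4141 - 49*I*√11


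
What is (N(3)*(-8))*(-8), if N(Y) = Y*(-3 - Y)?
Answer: -1152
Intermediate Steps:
(N(3)*(-8))*(-8) = (-1*3*(3 + 3)*(-8))*(-8) = (-1*3*6*(-8))*(-8) = -18*(-8)*(-8) = 144*(-8) = -1152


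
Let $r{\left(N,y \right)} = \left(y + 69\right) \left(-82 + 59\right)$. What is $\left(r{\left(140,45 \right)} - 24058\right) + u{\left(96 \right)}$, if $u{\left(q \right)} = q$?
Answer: $-26584$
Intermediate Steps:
$r{\left(N,y \right)} = -1587 - 23 y$ ($r{\left(N,y \right)} = \left(69 + y\right) \left(-23\right) = -1587 - 23 y$)
$\left(r{\left(140,45 \right)} - 24058\right) + u{\left(96 \right)} = \left(\left(-1587 - 1035\right) - 24058\right) + 96 = \left(-2622 - 24058\right) + 96 = -26680 + 96 = -26584$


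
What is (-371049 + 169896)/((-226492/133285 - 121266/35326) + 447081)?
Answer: -473556998537115/1052511800136754 ≈ -0.44993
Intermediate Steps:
(-371049 + 169896)/((-226492/133285 - 121266/35326) + 447081) = -201153/((-226492*1/133285 - 121266*1/35326) + 447081) = -201153/((-226492/133285 - 60633/17663) + 447081) = -201153/(-12081997601/2354212955 + 447081) = -201153/1052511800136754/2354212955 = -201153*2354212955/1052511800136754 = -473556998537115/1052511800136754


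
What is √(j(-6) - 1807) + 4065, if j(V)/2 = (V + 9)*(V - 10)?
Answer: 4065 + I*√1903 ≈ 4065.0 + 43.623*I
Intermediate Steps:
j(V) = 2*(-10 + V)*(9 + V) (j(V) = 2*((V + 9)*(V - 10)) = 2*((9 + V)*(-10 + V)) = 2*((-10 + V)*(9 + V)) = 2*(-10 + V)*(9 + V))
√(j(-6) - 1807) + 4065 = √((-180 - 2*(-6) + 2*(-6)²) - 1807) + 4065 = √((-180 + 12 + 2*36) - 1807) + 4065 = √((-180 + 12 + 72) - 1807) + 4065 = √(-96 - 1807) + 4065 = √(-1903) + 4065 = I*√1903 + 4065 = 4065 + I*√1903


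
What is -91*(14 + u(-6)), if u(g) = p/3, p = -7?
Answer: -3185/3 ≈ -1061.7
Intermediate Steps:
u(g) = -7/3
-91*(14 + u(-6)) = -91*(14 - 7/3) = -91*35/3 = -3185/3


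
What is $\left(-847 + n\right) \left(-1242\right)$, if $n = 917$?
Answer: $-86940$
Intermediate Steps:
$\left(-847 + n\right) \left(-1242\right) = \left(-847 + 917\right) \left(-1242\right) = 70 \left(-1242\right) = -86940$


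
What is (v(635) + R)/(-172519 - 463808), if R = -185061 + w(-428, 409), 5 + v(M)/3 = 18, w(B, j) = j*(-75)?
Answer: 71899/212109 ≈ 0.33897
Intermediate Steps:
w(B, j) = -75*j
v(M) = 39 (v(M) = -15 + 3*18 = -15 + 54 = 39)
R = -215736 (R = -185061 - 75*409 = -185061 - 30675 = -215736)
(v(635) + R)/(-172519 - 463808) = (39 - 215736)/(-172519 - 463808) = -215697/(-636327) = -215697*(-1/636327) = 71899/212109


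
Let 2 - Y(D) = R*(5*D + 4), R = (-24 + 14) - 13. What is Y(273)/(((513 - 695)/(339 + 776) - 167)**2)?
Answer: 39147912025/34740113769 ≈ 1.1269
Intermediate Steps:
R = -23 (R = -10 - 13 = -23)
Y(D) = 94 + 115*D (Y(D) = 2 - (-23)*(5*D + 4) = 2 - (-23)*(4 + 5*D) = 2 - (-92 - 115*D) = 2 + (92 + 115*D) = 94 + 115*D)
Y(273)/(((513 - 695)/(339 + 776) - 167)**2) = (94 + 115*273)/(((513 - 695)/(339 + 776) - 167)**2) = (94 + 31395)/((-182/1115 - 167)**2) = 31489/((-182*1/1115 - 167)**2) = 31489/((-182/1115 - 167)**2) = 31489/((-186387/1115)**2) = 31489/(34740113769/1243225) = 31489*(1243225/34740113769) = 39147912025/34740113769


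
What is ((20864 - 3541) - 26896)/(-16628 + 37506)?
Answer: -9573/20878 ≈ -0.45852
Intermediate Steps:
((20864 - 3541) - 26896)/(-16628 + 37506) = (17323 - 26896)/20878 = -9573*1/20878 = -9573/20878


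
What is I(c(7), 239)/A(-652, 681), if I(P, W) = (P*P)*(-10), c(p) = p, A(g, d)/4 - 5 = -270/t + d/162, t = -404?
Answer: -668115/53842 ≈ -12.409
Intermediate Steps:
A(g, d) = 2290/101 + 2*d/81 (A(g, d) = 20 + 4*(-270/(-404) + d/162) = 20 + 4*(-270*(-1/404) + d*(1/162)) = 20 + 4*(135/202 + d/162) = 20 + (270/101 + 2*d/81) = 2290/101 + 2*d/81)
I(P, W) = -10*P**2 (I(P, W) = P**2*(-10) = -10*P**2)
I(c(7), 239)/A(-652, 681) = (-10*7**2)/(2290/101 + (2/81)*681) = (-10*49)/(2290/101 + 454/27) = -490/107684/2727 = -490*2727/107684 = -668115/53842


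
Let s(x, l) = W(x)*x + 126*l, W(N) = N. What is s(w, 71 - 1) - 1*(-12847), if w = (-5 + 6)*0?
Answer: 21667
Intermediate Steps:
w = 0 (w = 1*0 = 0)
s(x, l) = x² + 126*l (s(x, l) = x*x + 126*l = x² + 126*l)
s(w, 71 - 1) - 1*(-12847) = (0² + 126*(71 - 1)) - 1*(-12847) = (0 + 126*70) + 12847 = (0 + 8820) + 12847 = 8820 + 12847 = 21667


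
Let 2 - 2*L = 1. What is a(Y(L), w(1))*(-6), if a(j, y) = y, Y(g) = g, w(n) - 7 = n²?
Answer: -48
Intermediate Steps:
w(n) = 7 + n²
L = ½ (L = 1 - ½*1 = 1 - ½ = ½ ≈ 0.50000)
a(Y(L), w(1))*(-6) = (7 + 1²)*(-6) = (7 + 1)*(-6) = 8*(-6) = -48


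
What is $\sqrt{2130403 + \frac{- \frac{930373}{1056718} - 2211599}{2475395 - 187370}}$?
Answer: $\frac{\sqrt{6150016510545323561325944010}}{53728826710} \approx 1459.6$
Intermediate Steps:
$\sqrt{2130403 + \frac{- \frac{930373}{1056718} - 2211599}{2475395 - 187370}} = \sqrt{2130403 + \frac{\left(-930373\right) \frac{1}{1056718} - 2211599}{2288025}} = \sqrt{2130403 + \left(- \frac{930373}{1056718} - 2211599\right) \frac{1}{2288025}} = \sqrt{2130403 - \frac{51934164499}{53728826710}} = \sqrt{\frac{114464001675299631}{53728826710}} = \frac{\sqrt{6150016510545323561325944010}}{53728826710}$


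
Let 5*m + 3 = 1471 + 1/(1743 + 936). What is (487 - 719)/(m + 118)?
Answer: -3107640/5513383 ≈ -0.56365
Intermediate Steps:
m = 3932773/13395 (m = -⅗ + (1471 + 1/(1743 + 936))/5 = -⅗ + (1471 + 1/2679)/5 = -⅗ + (⅕)*(3940810/2679) = -⅗ + 788162/2679 = 3932773/13395 ≈ 293.60)
(487 - 719)/(m + 118) = (487 - 719)/(3932773/13395 + 118) = -232/5513383/13395 = -232*13395/5513383 = -3107640/5513383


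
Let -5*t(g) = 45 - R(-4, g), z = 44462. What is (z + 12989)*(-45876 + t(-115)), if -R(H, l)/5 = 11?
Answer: -2636771096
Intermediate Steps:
R(H, l) = -55 (R(H, l) = -5*11 = -55)
t(g) = -20 (t(g) = -(45 - 1*(-55))/5 = -(45 + 55)/5 = -⅕*100 = -20)
(z + 12989)*(-45876 + t(-115)) = (44462 + 12989)*(-45876 - 20) = 57451*(-45896) = -2636771096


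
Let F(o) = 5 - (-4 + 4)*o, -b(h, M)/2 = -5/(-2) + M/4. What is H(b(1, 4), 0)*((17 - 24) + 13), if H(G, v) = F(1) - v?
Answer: 30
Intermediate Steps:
b(h, M) = -5 - M/2 (b(h, M) = -2*(-5/(-2) + M/4) = -2*(-5*(-1/2) + M*(1/4)) = -2*(5/2 + M/4) = -5 - M/2)
F(o) = 5 (F(o) = 5 - 0*o = 5 - 1*0 = 5 + 0 = 5)
H(G, v) = 5 - v
H(b(1, 4), 0)*((17 - 24) + 13) = (5 - 1*0)*((17 - 24) + 13) = (5 + 0)*(-7 + 13) = 5*6 = 30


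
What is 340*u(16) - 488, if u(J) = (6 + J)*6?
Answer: 44392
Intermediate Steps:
u(J) = 36 + 6*J
340*u(16) - 488 = 340*(36 + 6*16) - 488 = 340*(36 + 96) - 488 = 340*132 - 488 = 44880 - 488 = 44392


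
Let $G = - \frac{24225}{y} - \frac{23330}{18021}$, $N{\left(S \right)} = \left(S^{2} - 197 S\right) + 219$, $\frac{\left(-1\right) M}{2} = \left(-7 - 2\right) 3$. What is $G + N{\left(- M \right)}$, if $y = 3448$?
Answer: $\frac{855287746819}{62136408} \approx 13765.0$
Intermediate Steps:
$M = 54$ ($M = - 2 \left(-7 - 2\right) 3 = - 2 \left(\left(-9\right) 3\right) = \left(-2\right) \left(-27\right) = 54$)
$N{\left(S \right)} = 219 + S^{2} - 197 S$
$G = - \frac{517000565}{62136408}$ ($G = - \frac{24225}{3448} - \frac{23330}{18021} = - \frac{517000565}{62136408} \approx -8.3204$)
$G + N{\left(- M \right)} = - \frac{517000565}{62136408} + \left(219 + \left(\left(-1\right) 54\right)^{2} - 197 \left(\left(-1\right) 54\right)\right) = - \frac{517000565}{62136408} + \left(219 + \left(-54\right)^{2} - -10638\right) = - \frac{517000565}{62136408} + \left(219 + 2916 + 10638\right) = - \frac{517000565}{62136408} + 13773 = \frac{855287746819}{62136408}$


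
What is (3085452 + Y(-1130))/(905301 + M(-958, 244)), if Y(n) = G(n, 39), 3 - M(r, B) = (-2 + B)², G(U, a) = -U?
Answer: 1543291/423370 ≈ 3.6453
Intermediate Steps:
M(r, B) = 3 - (-2 + B)²
Y(n) = -n
(3085452 + Y(-1130))/(905301 + M(-958, 244)) = (3085452 - 1*(-1130))/(905301 + (3 - (-2 + 244)²)) = (3085452 + 1130)/(905301 + (3 - 1*242²)) = 3086582/(905301 + (3 - 1*58564)) = 3086582/(905301 + (3 - 58564)) = 3086582/(905301 - 58561) = 3086582/846740 = 3086582*(1/846740) = 1543291/423370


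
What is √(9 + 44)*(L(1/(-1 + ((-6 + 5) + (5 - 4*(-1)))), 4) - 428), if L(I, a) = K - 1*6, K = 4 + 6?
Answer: -424*√53 ≈ -3086.8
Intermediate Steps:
K = 10
L(I, a) = 4 (L(I, a) = 10 - 1*6 = 10 - 6 = 4)
√(9 + 44)*(L(1/(-1 + ((-6 + 5) + (5 - 4*(-1)))), 4) - 428) = √(9 + 44)*(4 - 428) = √53*(-424) = -424*√53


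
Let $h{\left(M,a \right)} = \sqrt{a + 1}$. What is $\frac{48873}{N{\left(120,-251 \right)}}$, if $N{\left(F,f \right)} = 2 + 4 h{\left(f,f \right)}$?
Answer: $\frac{4443}{182} - \frac{22215 i \sqrt{10}}{91} \approx 24.412 - 771.98 i$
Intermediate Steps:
$h{\left(M,a \right)} = \sqrt{1 + a}$
$N{\left(F,f \right)} = 2 + 4 \sqrt{1 + f}$
$\frac{48873}{N{\left(120,-251 \right)}} = \frac{48873}{2 + 4 \sqrt{1 - 251}} = \frac{48873}{2 + 4 \sqrt{-250}} = \frac{48873}{2 + 4 \cdot 5 i \sqrt{10}} = \frac{48873}{2 + 20 i \sqrt{10}}$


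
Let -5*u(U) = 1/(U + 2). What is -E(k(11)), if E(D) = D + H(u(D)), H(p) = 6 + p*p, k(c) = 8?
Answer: -35001/2500 ≈ -14.000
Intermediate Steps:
u(U) = -1/(5*(2 + U)) (u(U) = -1/(5*(U + 2)) = -1/(5*(2 + U)))
H(p) = 6 + p²
E(D) = 6 + D + (10 + 5*D)⁻² (E(D) = D + (6 + (-1/(10 + 5*D))²) = D + (6 + (10 + 5*D)⁻²) = 6 + D + (10 + 5*D)⁻²)
-E(k(11)) = -(6 + 8 + 1/(25*(2 + 8)²)) = -(6 + 8 + (1/25)/10²) = -(6 + 8 + (1/25)*(1/100)) = -(6 + 8 + 1/2500) = -1*35001/2500 = -35001/2500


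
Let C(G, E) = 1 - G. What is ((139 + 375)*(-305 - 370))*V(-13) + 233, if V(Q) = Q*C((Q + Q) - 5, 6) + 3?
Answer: 143290583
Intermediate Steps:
V(Q) = 3 + Q*(6 - 2*Q) (V(Q) = Q*(1 - ((Q + Q) - 5)) + 3 = Q*(1 - (2*Q - 5)) + 3 = Q*(1 - (-5 + 2*Q)) + 3 = Q*(1 + (5 - 2*Q)) + 3 = Q*(6 - 2*Q) + 3 = 3 + Q*(6 - 2*Q))
((139 + 375)*(-305 - 370))*V(-13) + 233 = ((139 + 375)*(-305 - 370))*(3 - 2*(-13)*(-3 - 13)) + 233 = (514*(-675))*(3 - 2*(-13)*(-16)) + 233 = -346950*(3 - 416) + 233 = -346950*(-413) + 233 = 143290350 + 233 = 143290583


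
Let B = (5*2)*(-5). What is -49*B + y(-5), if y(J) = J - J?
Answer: 2450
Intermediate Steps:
B = -50 (B = 10*(-5) = -50)
y(J) = 0
-49*B + y(-5) = -49*(-50) + 0 = 2450 + 0 = 2450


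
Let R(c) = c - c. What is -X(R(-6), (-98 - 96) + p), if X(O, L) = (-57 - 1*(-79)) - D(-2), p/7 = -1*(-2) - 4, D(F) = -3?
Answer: -25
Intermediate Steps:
R(c) = 0
p = -14 (p = 7*(-1*(-2) - 4) = 7*(2 - 4) = 7*(-2) = -14)
X(O, L) = 25 (X(O, L) = (-57 - 1*(-79)) - 1*(-3) = (-57 + 79) + 3 = 22 + 3 = 25)
-X(R(-6), (-98 - 96) + p) = -1*25 = -25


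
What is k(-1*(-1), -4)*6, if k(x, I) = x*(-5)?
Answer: -30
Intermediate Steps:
k(x, I) = -5*x
k(-1*(-1), -4)*6 = -(-5)*(-1)*6 = -5*1*6 = -5*6 = -30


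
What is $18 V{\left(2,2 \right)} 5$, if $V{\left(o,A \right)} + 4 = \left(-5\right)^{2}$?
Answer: $1890$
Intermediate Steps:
$V{\left(o,A \right)} = 21$ ($V{\left(o,A \right)} = -4 + \left(-5\right)^{2} = -4 + 25 = 21$)
$18 V{\left(2,2 \right)} 5 = 18 \cdot 21 \cdot 5 = 378 \cdot 5 = 1890$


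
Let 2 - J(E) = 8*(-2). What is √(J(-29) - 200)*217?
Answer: 217*I*√182 ≈ 2927.5*I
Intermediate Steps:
J(E) = 18 (J(E) = 2 - 8*(-2) = 2 - 1*(-16) = 2 + 16 = 18)
√(J(-29) - 200)*217 = √(18 - 200)*217 = √(-182)*217 = (I*√182)*217 = 217*I*√182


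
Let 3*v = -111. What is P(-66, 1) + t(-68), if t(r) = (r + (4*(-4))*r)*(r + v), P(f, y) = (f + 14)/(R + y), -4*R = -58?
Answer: -3320204/31 ≈ -1.0710e+5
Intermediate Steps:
R = 29/2 (R = -¼*(-58) = 29/2 ≈ 14.500)
v = -37 (v = (⅓)*(-111) = -37)
P(f, y) = (14 + f)/(29/2 + y) (P(f, y) = (f + 14)/(29/2 + y) = (14 + f)/(29/2 + y))
t(r) = -15*r*(-37 + r) (t(r) = (r + (4*(-4))*r)*(r - 37) = (r - 16*r)*(-37 + r) = (-15*r)*(-37 + r) = -15*r*(-37 + r))
P(-66, 1) + t(-68) = 2*(14 - 66)/(29 + 2*1) + 15*(-68)*(37 - 1*(-68)) = 2*(-52)/(29 + 2) + 15*(-68)*(37 + 68) = 2*(-52)/31 + 15*(-68)*105 = 2*(1/31)*(-52) - 107100 = -104/31 - 107100 = -3320204/31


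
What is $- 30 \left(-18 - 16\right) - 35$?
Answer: $985$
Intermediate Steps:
$- 30 \left(-18 - 16\right) - 35 = \left(-30\right) \left(-34\right) - 35 = 1020 - 35 = 985$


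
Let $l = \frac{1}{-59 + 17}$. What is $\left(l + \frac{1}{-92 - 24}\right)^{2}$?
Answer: $\frac{6241}{5934096} \approx 0.0010517$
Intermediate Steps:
$l = - \frac{1}{42}$ ($l = \frac{1}{-42} = - \frac{1}{42} \approx -0.02381$)
$\left(l + \frac{1}{-92 - 24}\right)^{2} = \left(- \frac{1}{42} + \frac{1}{-92 - 24}\right)^{2} = \left(- \frac{1}{42} + \frac{1}{-116}\right)^{2} = \left(- \frac{1}{42} - \frac{1}{116}\right)^{2} = \left(- \frac{79}{2436}\right)^{2} = \frac{6241}{5934096}$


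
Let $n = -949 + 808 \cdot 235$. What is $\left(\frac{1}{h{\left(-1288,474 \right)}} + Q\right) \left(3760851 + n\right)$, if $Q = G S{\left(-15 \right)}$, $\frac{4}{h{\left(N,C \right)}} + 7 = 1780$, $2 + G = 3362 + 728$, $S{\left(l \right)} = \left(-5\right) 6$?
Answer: $- \frac{965301047217}{2} \approx -4.8265 \cdot 10^{11}$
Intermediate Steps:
$S{\left(l \right)} = -30$
$G = 4088$ ($G = -2 + \left(3362 + 728\right) = -2 + 4090 = 4088$)
$h{\left(N,C \right)} = \frac{4}{1773}$ ($h{\left(N,C \right)} = \frac{4}{-7 + 1780} = \frac{4}{1773}$)
$n = 188931$ ($n = -949 + 189880 = 188931$)
$Q = -122640$ ($Q = 4088 \left(-30\right) = -122640$)
$\left(\frac{1}{h{\left(-1288,474 \right)}} + Q\right) \left(3760851 + n\right) = \left(\frac{1}{\frac{4}{1773}} - 122640\right) \left(3760851 + 188931\right) = \left(\frac{1773}{4} - 122640\right) 3949782 = \left(- \frac{488787}{4}\right) 3949782 = - \frac{965301047217}{2}$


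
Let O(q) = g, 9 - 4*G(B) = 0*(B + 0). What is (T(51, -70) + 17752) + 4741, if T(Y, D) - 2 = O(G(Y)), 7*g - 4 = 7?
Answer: 157476/7 ≈ 22497.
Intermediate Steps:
g = 11/7 (g = 4/7 + (1/7)*7 = 4/7 + 1 = 11/7 ≈ 1.5714)
G(B) = 9/4 (G(B) = 9/4 - 0*(B + 0) = 9/4 - 0*B = 9/4 - 1/4*0 = 9/4 + 0 = 9/4)
O(q) = 11/7
T(Y, D) = 25/7 (T(Y, D) = 2 + 11/7 = 25/7)
(T(51, -70) + 17752) + 4741 = (25/7 + 17752) + 4741 = 124289/7 + 4741 = 157476/7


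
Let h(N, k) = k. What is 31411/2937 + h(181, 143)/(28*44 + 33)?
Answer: 3650446/337755 ≈ 10.808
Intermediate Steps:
31411/2937 + h(181, 143)/(28*44 + 33) = 31411/2937 + 143/(28*44 + 33) = 31411*(1/2937) + 143/(1232 + 33) = 31411/2937 + 143/1265 = 31411/2937 + 143*(1/1265) = 31411/2937 + 13/115 = 3650446/337755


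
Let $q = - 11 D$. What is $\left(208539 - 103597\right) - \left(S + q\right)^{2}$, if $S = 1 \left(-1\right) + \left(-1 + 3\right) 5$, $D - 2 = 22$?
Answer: $39917$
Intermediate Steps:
$D = 24$ ($D = 2 + 22 = 24$)
$S = 9$ ($S = -1 + 2 \cdot 5 = -1 + 10 = 9$)
$q = -264$ ($q = \left(-11\right) 24 = -264$)
$\left(208539 - 103597\right) - \left(S + q\right)^{2} = \left(208539 - 103597\right) - \left(9 - 264\right)^{2} = \left(208539 - 103597\right) - \left(-255\right)^{2} = 104942 - 65025 = 39917$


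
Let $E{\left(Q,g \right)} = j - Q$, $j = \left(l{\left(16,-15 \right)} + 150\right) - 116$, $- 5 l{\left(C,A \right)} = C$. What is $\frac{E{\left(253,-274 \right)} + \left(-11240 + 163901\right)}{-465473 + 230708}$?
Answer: $- \frac{762194}{1173825} \approx -0.64933$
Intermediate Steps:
$l{\left(C,A \right)} = - \frac{C}{5}$
$j = \frac{154}{5}$ ($j = \left(\left(- \frac{1}{5}\right) 16 + 150\right) - 116 = \left(- \frac{16}{5} + 150\right) - 116 = \frac{734}{5} - 116 = \frac{154}{5} \approx 30.8$)
$E{\left(Q,g \right)} = \frac{154}{5} - Q$
$\frac{E{\left(253,-274 \right)} + \left(-11240 + 163901\right)}{-465473 + 230708} = \frac{\left(\frac{154}{5} - 253\right) + \left(-11240 + 163901\right)}{-465473 + 230708} = \frac{\left(\frac{154}{5} - 253\right) + 152661}{-234765} = \left(- \frac{1111}{5} + 152661\right) \left(- \frac{1}{234765}\right) = \frac{762194}{5} \left(- \frac{1}{234765}\right) = - \frac{762194}{1173825}$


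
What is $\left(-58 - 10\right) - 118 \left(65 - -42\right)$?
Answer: $-12694$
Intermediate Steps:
$\left(-58 - 10\right) - 118 \left(65 - -42\right) = \left(-58 - 10\right) - 118 \left(65 + 42\right) = -68 - 12626 = -12694$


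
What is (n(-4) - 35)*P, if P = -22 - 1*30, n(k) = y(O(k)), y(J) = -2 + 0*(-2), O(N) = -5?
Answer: 1924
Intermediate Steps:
y(J) = -2 (y(J) = -2 + 0 = -2)
n(k) = -2
P = -52 (P = -22 - 30 = -52)
(n(-4) - 35)*P = (-2 - 35)*(-52) = -37*(-52) = 1924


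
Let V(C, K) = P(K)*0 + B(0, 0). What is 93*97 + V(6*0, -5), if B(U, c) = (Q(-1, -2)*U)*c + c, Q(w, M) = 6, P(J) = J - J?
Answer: 9021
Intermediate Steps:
P(J) = 0
B(U, c) = c + 6*U*c (B(U, c) = (6*U)*c + c = 6*U*c + c = c + 6*U*c)
V(C, K) = 0 (V(C, K) = 0*0 + 0*(1 + 6*0) = 0 + 0*(1 + 0) = 0 + 0*1 = 0 + 0 = 0)
93*97 + V(6*0, -5) = 93*97 + 0 = 9021 + 0 = 9021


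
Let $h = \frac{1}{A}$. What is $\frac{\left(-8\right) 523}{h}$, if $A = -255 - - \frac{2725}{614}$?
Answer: $\frac{321843740}{307} \approx 1.0484 \cdot 10^{6}$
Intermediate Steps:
$A = - \frac{153845}{614}$ ($A = -255 - \left(-2725\right) \frac{1}{614} = -255 - - \frac{2725}{614} = -255 + \frac{2725}{614} = - \frac{153845}{614} \approx -250.56$)
$h = - \frac{614}{153845}$ ($h = \frac{1}{- \frac{153845}{614}} = - \frac{614}{153845} \approx -0.003991$)
$\frac{\left(-8\right) 523}{h} = \frac{\left(-8\right) 523}{- \frac{614}{153845}} = \left(-4184\right) \left(- \frac{153845}{614}\right) = \frac{321843740}{307}$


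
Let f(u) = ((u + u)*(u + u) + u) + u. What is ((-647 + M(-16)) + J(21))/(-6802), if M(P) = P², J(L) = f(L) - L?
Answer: -697/3401 ≈ -0.20494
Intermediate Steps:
f(u) = 2*u + 4*u² (f(u) = ((2*u)*(2*u) + u) + u = (4*u² + u) + u = (u + 4*u²) + u = 2*u + 4*u²)
J(L) = -L + 2*L*(1 + 2*L) (J(L) = 2*L*(1 + 2*L) - L = -L + 2*L*(1 + 2*L))
((-647 + M(-16)) + J(21))/(-6802) = ((-647 + (-16)²) + 21*(1 + 4*21))/(-6802) = ((-647 + 256) + 21*(1 + 84))*(-1/6802) = (-391 + 21*85)*(-1/6802) = (-391 + 1785)*(-1/6802) = 1394*(-1/6802) = -697/3401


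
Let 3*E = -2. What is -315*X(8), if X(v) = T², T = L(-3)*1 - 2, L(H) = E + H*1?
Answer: -10115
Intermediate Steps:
E = -⅔ (E = (⅓)*(-2) = -⅔ ≈ -0.66667)
L(H) = -⅔ + H (L(H) = -⅔ + H*1 = -⅔ + H)
T = -17/3 (T = (-⅔ - 3)*1 - 2 = -11/3*1 - 2 = -11/3 - 2 = -17/3 ≈ -5.6667)
X(v) = 289/9 (X(v) = (-17/3)² = 289/9)
-315*X(8) = -315*289/9 = -10115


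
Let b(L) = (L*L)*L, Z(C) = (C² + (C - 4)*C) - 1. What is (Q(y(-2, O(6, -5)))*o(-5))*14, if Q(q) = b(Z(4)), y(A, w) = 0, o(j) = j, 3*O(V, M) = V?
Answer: -236250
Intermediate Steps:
O(V, M) = V/3
Z(C) = -1 + C² + C*(-4 + C) (Z(C) = (C² + (-4 + C)*C) - 1 = (C² + C*(-4 + C)) - 1 = -1 + C² + C*(-4 + C))
b(L) = L³ (b(L) = L²*L = L³)
Q(q) = 3375 (Q(q) = (-1 - 4*4 + 2*4²)³ = (-1 - 16 + 2*16)³ = (-1 - 16 + 32)³ = 15³ = 3375)
(Q(y(-2, O(6, -5)))*o(-5))*14 = (3375*(-5))*14 = -16875*14 = -236250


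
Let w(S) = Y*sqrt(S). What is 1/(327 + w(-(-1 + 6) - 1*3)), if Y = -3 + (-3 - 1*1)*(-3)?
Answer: 109/35859 - 2*I*sqrt(2)/11953 ≈ 0.0030397 - 0.00023663*I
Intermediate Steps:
Y = 9 (Y = -3 + (-3 - 1)*(-3) = -3 - 4*(-3) = -3 + 12 = 9)
w(S) = 9*sqrt(S)
1/(327 + w(-(-1 + 6) - 1*3)) = 1/(327 + 9*sqrt(-(-1 + 6) - 1*3)) = 1/(327 + 9*sqrt(-1*5 - 3)) = 1/(327 + 9*sqrt(-5 - 3)) = 1/(327 + 9*sqrt(-8)) = 1/(327 + 9*(2*I*sqrt(2))) = 1/(327 + 18*I*sqrt(2))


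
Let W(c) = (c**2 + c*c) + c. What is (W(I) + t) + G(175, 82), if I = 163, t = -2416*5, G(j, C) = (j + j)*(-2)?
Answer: 40521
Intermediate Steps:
G(j, C) = -4*j (G(j, C) = (2*j)*(-2) = -4*j)
t = -12080
W(c) = c + 2*c**2 (W(c) = (c**2 + c**2) + c = 2*c**2 + c = c + 2*c**2)
(W(I) + t) + G(175, 82) = (163*(1 + 2*163) - 12080) - 4*175 = (163*(1 + 326) - 12080) - 700 = (163*327 - 12080) - 700 = (53301 - 12080) - 700 = 41221 - 700 = 40521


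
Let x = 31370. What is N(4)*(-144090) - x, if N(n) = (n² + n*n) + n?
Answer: -5218610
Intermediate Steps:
N(n) = n + 2*n² (N(n) = (n² + n²) + n = 2*n² + n = n + 2*n²)
N(4)*(-144090) - x = (4*(1 + 2*4))*(-144090) - 1*31370 = (4*(1 + 8))*(-144090) - 31370 = (4*9)*(-144090) - 31370 = 36*(-144090) - 31370 = -5187240 - 31370 = -5218610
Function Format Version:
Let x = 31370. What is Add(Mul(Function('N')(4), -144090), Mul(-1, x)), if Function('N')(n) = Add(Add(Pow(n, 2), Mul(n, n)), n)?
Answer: -5218610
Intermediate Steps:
Function('N')(n) = Add(n, Mul(2, Pow(n, 2))) (Function('N')(n) = Add(Add(Pow(n, 2), Pow(n, 2)), n) = Add(Mul(2, Pow(n, 2)), n) = Add(n, Mul(2, Pow(n, 2))))
Add(Mul(Function('N')(4), -144090), Mul(-1, x)) = Add(Mul(Mul(4, Add(1, Mul(2, 4))), -144090), Mul(-1, 31370)) = Add(Mul(Mul(4, Add(1, 8)), -144090), -31370) = Add(Mul(Mul(4, 9), -144090), -31370) = Add(Mul(36, -144090), -31370) = Add(-5187240, -31370) = -5218610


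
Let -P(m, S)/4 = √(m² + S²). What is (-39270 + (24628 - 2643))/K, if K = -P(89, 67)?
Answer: -3457*√12410/9928 ≈ -38.790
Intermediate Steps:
P(m, S) = -4*√(S² + m²) (P(m, S) = -4*√(m² + S²) = -4*√(S² + m²))
K = 4*√12410 (K = -(-4)*√(67² + 89²) = -(-4)*√(4489 + 7921) = -(-4)*√12410 = 4*√12410 ≈ 445.60)
(-39270 + (24628 - 2643))/K = (-39270 + (24628 - 2643))/((4*√12410)) = (-39270 + 21985)*(√12410/49640) = -3457*√12410/9928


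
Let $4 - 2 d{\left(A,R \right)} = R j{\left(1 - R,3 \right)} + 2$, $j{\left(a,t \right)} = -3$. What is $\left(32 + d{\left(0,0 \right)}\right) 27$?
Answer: $891$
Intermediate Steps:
$d{\left(A,R \right)} = 1 + \frac{3 R}{2}$ ($d{\left(A,R \right)} = 2 - \frac{R \left(-3\right) + 2}{2} = 2 - \frac{- 3 R + 2}{2} = 2 - \frac{2 - 3 R}{2} = 2 + \left(-1 + \frac{3 R}{2}\right) = 1 + \frac{3 R}{2}$)
$\left(32 + d{\left(0,0 \right)}\right) 27 = \left(32 + \left(1 + \frac{3}{2} \cdot 0\right)\right) 27 = \left(32 + \left(1 + 0\right)\right) 27 = \left(32 + 1\right) 27 = 33 \cdot 27 = 891$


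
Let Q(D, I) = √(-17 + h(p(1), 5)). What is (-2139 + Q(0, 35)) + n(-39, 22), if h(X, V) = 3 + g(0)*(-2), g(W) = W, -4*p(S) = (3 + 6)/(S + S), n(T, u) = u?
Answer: -2117 + I*√14 ≈ -2117.0 + 3.7417*I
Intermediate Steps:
p(S) = -9/(8*S) (p(S) = -(3 + 6)/(4*(S + S)) = -9/(4*(2*S)) = -9*1/(2*S)/4 = -9/(8*S))
h(X, V) = 3 (h(X, V) = 3 + 0*(-2) = 3 + 0 = 3)
Q(D, I) = I*√14 (Q(D, I) = √(-17 + 3) = √(-14) = I*√14)
(-2139 + Q(0, 35)) + n(-39, 22) = (-2139 + I*√14) + 22 = -2117 + I*√14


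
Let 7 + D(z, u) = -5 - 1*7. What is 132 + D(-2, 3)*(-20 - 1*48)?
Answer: 1424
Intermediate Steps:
D(z, u) = -19 (D(z, u) = -7 + (-5 - 1*7) = -7 + (-5 - 7) = -7 - 12 = -19)
132 + D(-2, 3)*(-20 - 1*48) = 132 - 19*(-20 - 1*48) = 132 - 19*(-20 - 48) = 132 - 19*(-68) = 132 + 1292 = 1424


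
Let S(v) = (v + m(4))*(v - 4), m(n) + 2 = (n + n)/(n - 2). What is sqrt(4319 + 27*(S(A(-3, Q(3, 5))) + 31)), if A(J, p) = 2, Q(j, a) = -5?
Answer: 2*sqrt(1235) ≈ 70.285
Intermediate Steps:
m(n) = -2 + 2*n/(-2 + n) (m(n) = -2 + (n + n)/(n - 2) = -2 + (2*n)/(-2 + n) = -2 + 2*n/(-2 + n))
S(v) = (-4 + v)*(2 + v) (S(v) = (v + 4/(-2 + 4))*(v - 4) = (v + 4/2)*(-4 + v) = (v + 4*(1/2))*(-4 + v) = (v + 2)*(-4 + v) = (2 + v)*(-4 + v) = (-4 + v)*(2 + v))
sqrt(4319 + 27*(S(A(-3, Q(3, 5))) + 31)) = sqrt(4319 + 27*((-8 + 2**2 - 2*2) + 31)) = sqrt(4319 + 27*((-8 + 4 - 4) + 31)) = sqrt(4319 + 27*(-8 + 31)) = sqrt(4319 + 27*23) = sqrt(4319 + 621) = sqrt(4940) = 2*sqrt(1235)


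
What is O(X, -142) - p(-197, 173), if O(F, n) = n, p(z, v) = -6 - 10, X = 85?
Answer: -126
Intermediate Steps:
p(z, v) = -16
O(X, -142) - p(-197, 173) = -142 - 1*(-16) = -142 + 16 = -126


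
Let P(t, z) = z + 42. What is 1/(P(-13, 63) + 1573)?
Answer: 1/1678 ≈ 0.00059595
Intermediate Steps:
P(t, z) = 42 + z
1/(P(-13, 63) + 1573) = 1/((42 + 63) + 1573) = 1/(105 + 1573) = 1/1678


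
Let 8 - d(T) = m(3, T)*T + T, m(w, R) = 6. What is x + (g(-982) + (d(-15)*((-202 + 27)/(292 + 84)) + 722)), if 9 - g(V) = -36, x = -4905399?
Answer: -1844161407/376 ≈ -4.9047e+6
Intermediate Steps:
g(V) = 45 (g(V) = 9 - 1*(-36) = 9 + 36 = 45)
d(T) = 8 - 7*T (d(T) = 8 - (6*T + T) = 8 - 7*T)
x + (g(-982) + (d(-15)*((-202 + 27)/(292 + 84)) + 722)) = -4905399 + (45 + ((8 - 7*(-15))*((-202 + 27)/(292 + 84)) + 722)) = -4905399 + (45 + ((8 + 105)*(-175/376) + 722)) = -4905399 + (45 + (113*(-175*1/376) + 722)) = -4905399 + (45 + (113*(-175/376) + 722)) = -4905399 + (45 + (-19775/376 + 722)) = -4905399 + (45 + 251697/376) = -4905399 + 268617/376 = -1844161407/376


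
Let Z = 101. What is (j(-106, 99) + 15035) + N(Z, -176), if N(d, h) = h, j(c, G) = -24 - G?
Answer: 14736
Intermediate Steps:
(j(-106, 99) + 15035) + N(Z, -176) = ((-24 - 1*99) + 15035) - 176 = ((-24 - 99) + 15035) - 176 = (-123 + 15035) - 176 = 14912 - 176 = 14736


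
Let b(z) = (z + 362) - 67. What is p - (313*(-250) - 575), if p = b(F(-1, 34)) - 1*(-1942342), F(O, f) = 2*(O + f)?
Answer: 2021528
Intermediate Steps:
F(O, f) = 2*O + 2*f
b(z) = 295 + z (b(z) = (362 + z) - 67 = 295 + z)
p = 1942703 (p = (295 + (2*(-1) + 2*34)) - 1*(-1942342) = (295 + (-2 + 68)) + 1942342 = (295 + 66) + 1942342 = 361 + 1942342 = 1942703)
p - (313*(-250) - 575) = 1942703 - (313*(-250) - 575) = 1942703 - (-78250 - 575) = 1942703 - 1*(-78825) = 1942703 + 78825 = 2021528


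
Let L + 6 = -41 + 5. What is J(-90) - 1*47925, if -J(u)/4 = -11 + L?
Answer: -47713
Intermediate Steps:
L = -42 (L = -6 + (-41 + 5) = -6 - 36 = -42)
J(u) = 212 (J(u) = -4*(-11 - 42) = -4*(-53) = 212)
J(-90) - 1*47925 = 212 - 1*47925 = 212 - 47925 = -47713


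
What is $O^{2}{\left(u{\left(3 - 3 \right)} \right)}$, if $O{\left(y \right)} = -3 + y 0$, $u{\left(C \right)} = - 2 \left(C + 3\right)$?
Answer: $9$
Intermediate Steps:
$u{\left(C \right)} = -6 - 2 C$ ($u{\left(C \right)} = - 2 \left(3 + C\right) = -6 - 2 C$)
$O{\left(y \right)} = -3$ ($O{\left(y \right)} = -3 + 0 = -3$)
$O^{2}{\left(u{\left(3 - 3 \right)} \right)} = \left(-3\right)^{2} = 9$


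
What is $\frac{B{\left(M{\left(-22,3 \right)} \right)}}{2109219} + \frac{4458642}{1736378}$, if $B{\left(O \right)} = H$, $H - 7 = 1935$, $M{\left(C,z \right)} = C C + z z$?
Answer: $\frac{671973176191}{261600104913} \approx 2.5687$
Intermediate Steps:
$M{\left(C,z \right)} = C^{2} + z^{2}$
$H = 1942$ ($H = 7 + 1935 = 1942$)
$B{\left(O \right)} = 1942$
$\frac{B{\left(M{\left(-22,3 \right)} \right)}}{2109219} + \frac{4458642}{1736378} = \frac{1942}{2109219} + \frac{4458642}{1736378} = 1942 \cdot \frac{1}{2109219} + 4458642 \cdot \frac{1}{1736378} = \frac{1942}{2109219} + \frac{2229321}{868189} = \frac{671973176191}{261600104913}$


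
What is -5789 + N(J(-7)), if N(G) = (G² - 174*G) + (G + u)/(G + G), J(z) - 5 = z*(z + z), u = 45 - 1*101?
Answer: -2698965/206 ≈ -13102.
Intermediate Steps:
u = -56 (u = 45 - 101 = -56)
J(z) = 5 + 2*z² (J(z) = 5 + z*(z + z) = 5 + z*(2*z) = 5 + 2*z²)
N(G) = G² - 174*G + (-56 + G)/(2*G) (N(G) = (G² - 174*G) + (G - 56)/(G + G) = (G² - 174*G) + (-56 + G)/((2*G)) = (G² - 174*G) + (-56 + G)*(1/(2*G)) = (G² - 174*G) + (-56 + G)/(2*G) = G² - 174*G + (-56 + G)/(2*G))
-5789 + N(J(-7)) = -5789 + (½ + (5 + 2*(-7)²)² - 174*(5 + 2*(-7)²) - 28/(5 + 2*(-7)²)) = -5789 + (½ + (5 + 2*49)² - 174*(5 + 2*49) - 28/(5 + 2*49)) = -5789 + (½ + (5 + 98)² - 174*(5 + 98) - 28/(5 + 98)) = -5789 + (½ + 103² - 174*103 - 28/103) = -5789 + (½ + 10609 - 17922 - 28*1/103) = -5789 + (½ + 10609 - 17922 - 28/103) = -5789 - 1506431/206 = -2698965/206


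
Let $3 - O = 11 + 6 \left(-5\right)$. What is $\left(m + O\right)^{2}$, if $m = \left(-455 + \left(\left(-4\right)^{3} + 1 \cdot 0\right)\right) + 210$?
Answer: $82369$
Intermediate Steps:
$O = 22$ ($O = 3 - \left(11 + 6 \left(-5\right)\right) = 3 - \left(11 - 30\right) = 3 - -19 = 3 + 19 = 22$)
$m = -309$ ($m = \left(-455 + \left(-64 + 0\right)\right) + 210 = \left(-455 - 64\right) + 210 = -519 + 210 = -309$)
$\left(m + O\right)^{2} = \left(-309 + 22\right)^{2} = \left(-287\right)^{2} = 82369$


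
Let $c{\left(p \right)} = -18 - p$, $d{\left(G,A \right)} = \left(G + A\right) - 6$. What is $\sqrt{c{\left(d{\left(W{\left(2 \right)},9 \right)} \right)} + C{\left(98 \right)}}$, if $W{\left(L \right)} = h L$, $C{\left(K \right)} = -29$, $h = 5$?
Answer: $2 i \sqrt{15} \approx 7.746 i$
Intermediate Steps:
$W{\left(L \right)} = 5 L$
$d{\left(G,A \right)} = -6 + A + G$ ($d{\left(G,A \right)} = \left(A + G\right) - 6 = -6 + A + G$)
$\sqrt{c{\left(d{\left(W{\left(2 \right)},9 \right)} \right)} + C{\left(98 \right)}} = \sqrt{\left(-18 - \left(-6 + 9 + 5 \cdot 2\right)\right) - 29} = \sqrt{\left(-18 - \left(-6 + 9 + 10\right)\right) - 29} = \sqrt{\left(-18 - 13\right) - 29} = \sqrt{-31 - 29} = \sqrt{-60} = 2 i \sqrt{15}$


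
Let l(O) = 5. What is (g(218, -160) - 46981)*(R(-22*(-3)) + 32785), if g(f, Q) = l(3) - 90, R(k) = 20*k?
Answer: -1605185930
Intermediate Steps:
g(f, Q) = -85 (g(f, Q) = 5 - 90 = -85)
(g(218, -160) - 46981)*(R(-22*(-3)) + 32785) = (-85 - 46981)*(20*(-22*(-3)) + 32785) = -47066*(20*66 + 32785) = -47066*(1320 + 32785) = -47066*34105 = -1605185930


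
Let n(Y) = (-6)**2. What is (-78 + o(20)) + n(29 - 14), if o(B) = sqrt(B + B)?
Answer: -42 + 2*sqrt(10) ≈ -35.675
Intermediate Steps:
n(Y) = 36
o(B) = sqrt(2)*sqrt(B) (o(B) = sqrt(2*B) = sqrt(2)*sqrt(B))
(-78 + o(20)) + n(29 - 14) = (-78 + sqrt(2)*sqrt(20)) + 36 = (-78 + sqrt(2)*(2*sqrt(5))) + 36 = (-78 + 2*sqrt(10)) + 36 = -42 + 2*sqrt(10)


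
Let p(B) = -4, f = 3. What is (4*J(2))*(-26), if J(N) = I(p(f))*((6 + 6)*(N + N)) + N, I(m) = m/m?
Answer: -5200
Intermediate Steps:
I(m) = 1
J(N) = 25*N (J(N) = 1*((6 + 6)*(N + N)) + N = 1*(12*(2*N)) + N = 1*(24*N) + N = 24*N + N = 25*N)
(4*J(2))*(-26) = (4*(25*2))*(-26) = (4*50)*(-26) = 200*(-26) = -5200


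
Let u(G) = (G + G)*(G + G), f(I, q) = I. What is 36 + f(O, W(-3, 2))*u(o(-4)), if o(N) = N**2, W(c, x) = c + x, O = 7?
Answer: 7204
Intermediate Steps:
u(G) = 4*G**2 (u(G) = (2*G)*(2*G) = 4*G**2)
36 + f(O, W(-3, 2))*u(o(-4)) = 36 + 7*(4*((-4)**2)**2) = 36 + 7*(4*16**2) = 36 + 7*(4*256) = 36 + 7*1024 = 36 + 7168 = 7204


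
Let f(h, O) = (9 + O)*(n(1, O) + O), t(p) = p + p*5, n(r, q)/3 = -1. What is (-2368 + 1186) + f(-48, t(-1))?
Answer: -1209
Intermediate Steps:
n(r, q) = -3 (n(r, q) = 3*(-1) = -3)
t(p) = 6*p (t(p) = p + 5*p = 6*p)
f(h, O) = (-3 + O)*(9 + O) (f(h, O) = (9 + O)*(-3 + O) = (-3 + O)*(9 + O))
(-2368 + 1186) + f(-48, t(-1)) = (-2368 + 1186) + (-27 + (6*(-1))² + 6*(6*(-1))) = -1182 + (-27 + (-6)² + 6*(-6)) = -1182 + (-27 + 36 - 36) = -1182 - 27 = -1209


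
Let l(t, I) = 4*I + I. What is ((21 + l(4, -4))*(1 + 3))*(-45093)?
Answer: -180372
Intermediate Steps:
l(t, I) = 5*I
((21 + l(4, -4))*(1 + 3))*(-45093) = ((21 + 5*(-4))*(1 + 3))*(-45093) = ((21 - 20)*4)*(-45093) = (1*4)*(-45093) = 4*(-45093) = -180372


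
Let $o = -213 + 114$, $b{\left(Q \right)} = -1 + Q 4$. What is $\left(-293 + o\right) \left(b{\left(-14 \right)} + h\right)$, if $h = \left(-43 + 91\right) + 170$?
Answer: $-63112$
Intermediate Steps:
$h = 218$ ($h = 48 + 170 = 218$)
$b{\left(Q \right)} = -1 + 4 Q$
$o = -99$
$\left(-293 + o\right) \left(b{\left(-14 \right)} + h\right) = \left(-293 - 99\right) \left(\left(-1 + 4 \left(-14\right)\right) + 218\right) = - 392 \left(\left(-1 - 56\right) + 218\right) = - 392 \left(-57 + 218\right) = \left(-392\right) 161 = -63112$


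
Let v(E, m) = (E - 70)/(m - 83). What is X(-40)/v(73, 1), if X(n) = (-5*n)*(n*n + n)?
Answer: -8528000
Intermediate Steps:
v(E, m) = (-70 + E)/(-83 + m)
X(n) = -5*n*(n + n²) (X(n) = (-5*n)*(n² + n) = (-5*n)*(n + n²) = -5*n*(n + n²))
X(-40)/v(73, 1) = (5*(-40)²*(-1 - 1*(-40)))/(((-70 + 73)/(-83 + 1))) = (5*1600*(-1 + 40))/((3/(-82))) = (5*1600*39)/((-1/82*3)) = 312000/(-3/82) = 312000*(-82/3) = -8528000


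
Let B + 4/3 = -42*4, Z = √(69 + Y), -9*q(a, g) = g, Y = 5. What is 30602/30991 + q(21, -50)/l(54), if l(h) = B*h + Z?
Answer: 1278570169862/1295620004021 - 25*√74/376256979 ≈ 0.98684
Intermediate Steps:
q(a, g) = -g/9
Z = √74 (Z = √(69 + 5) = √74 ≈ 8.6023)
B = -508/3 (B = -4/3 - 42*4 = -4/3 - 168 = -508/3 ≈ -169.33)
l(h) = √74 - 508*h/3 (l(h) = -508*h/3 + √74 = √74 - 508*h/3)
30602/30991 + q(21, -50)/l(54) = 30602/30991 + (-⅑*(-50))/(√74 - 508/3*54) = 30602*(1/30991) + 50/(9*(√74 - 9144)) = 30602/30991 + 50/(9*(-9144 + √74))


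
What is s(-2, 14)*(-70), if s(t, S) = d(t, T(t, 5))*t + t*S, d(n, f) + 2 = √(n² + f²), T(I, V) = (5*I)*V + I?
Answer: 1680 + 280*√677 ≈ 8965.4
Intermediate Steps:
T(I, V) = I + 5*I*V (T(I, V) = 5*I*V + I = I + 5*I*V)
d(n, f) = -2 + √(f² + n²) (d(n, f) = -2 + √(n² + f²) = -2 + √(f² + n²))
s(t, S) = S*t + t*(-2 + √677*√(t²)) (s(t, S) = (-2 + √((t*(1 + 5*5))² + t²))*t + t*S = (-2 + √((t*(1 + 25))² + t²))*t + S*t = (-2 + √((t*26)² + t²))*t + S*t = (-2 + √((26*t)² + t²))*t + S*t = (-2 + √(676*t² + t²))*t + S*t = (-2 + √(677*t²))*t + S*t = (-2 + √677*√(t²))*t + S*t = t*(-2 + √677*√(t²)) + S*t = S*t + t*(-2 + √677*√(t²)))
s(-2, 14)*(-70) = -2*(-2 + 14 + √677*√((-2)²))*(-70) = -2*(-2 + 14 + √677*√4)*(-70) = -2*(-2 + 14 + √677*2)*(-70) = -2*(-2 + 14 + 2*√677)*(-70) = -2*(12 + 2*√677)*(-70) = (-24 - 4*√677)*(-70) = 1680 + 280*√677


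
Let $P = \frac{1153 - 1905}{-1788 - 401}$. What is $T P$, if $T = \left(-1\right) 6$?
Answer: $- \frac{4512}{2189} \approx -2.0612$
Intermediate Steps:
$P = \frac{752}{2189}$ ($P = - \frac{752}{-2189} = \left(-752\right) \left(- \frac{1}{2189}\right) = \frac{752}{2189} \approx 0.34354$)
$T = -6$
$T P = \left(-6\right) \frac{752}{2189} = - \frac{4512}{2189}$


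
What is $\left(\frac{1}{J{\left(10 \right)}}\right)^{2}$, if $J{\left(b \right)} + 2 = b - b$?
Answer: $\frac{1}{4} \approx 0.25$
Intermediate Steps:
$J{\left(b \right)} = -2$ ($J{\left(b \right)} = -2 + \left(b - b\right) = -2 + 0 = -2$)
$\left(\frac{1}{J{\left(10 \right)}}\right)^{2} = \left(\frac{1}{-2}\right)^{2} = \left(- \frac{1}{2}\right)^{2} = \frac{1}{4}$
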